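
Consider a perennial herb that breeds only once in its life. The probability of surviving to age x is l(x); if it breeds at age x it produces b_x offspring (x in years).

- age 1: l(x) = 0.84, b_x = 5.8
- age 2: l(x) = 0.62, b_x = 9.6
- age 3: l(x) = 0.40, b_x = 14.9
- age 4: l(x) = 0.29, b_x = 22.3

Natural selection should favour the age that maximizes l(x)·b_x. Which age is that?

Expected offspring if breeding at age x = l(x) × b_x:
  age 1: 0.84 × 5.8 = 4.872
  age 2: 0.62 × 9.6 = 5.952
  age 3: 0.40 × 14.9 = 5.960
  age 4: 0.29 × 22.3 = 6.467
Maximum at age 4 (6.467).

4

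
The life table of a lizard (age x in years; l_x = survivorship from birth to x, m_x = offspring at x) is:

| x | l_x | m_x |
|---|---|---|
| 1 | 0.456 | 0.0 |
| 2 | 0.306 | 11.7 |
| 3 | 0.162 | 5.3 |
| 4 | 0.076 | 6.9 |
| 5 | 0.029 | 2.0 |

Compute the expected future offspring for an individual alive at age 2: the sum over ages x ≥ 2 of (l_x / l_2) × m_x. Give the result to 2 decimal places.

16.41

l_2 = 0.306. Conditional survival from age 2 to x is l_x / l_2.
  x=2: (0.306/0.306) × 11.7 = 11.7000
  x=3: (0.162/0.306) × 5.3 = 2.8059
  x=4: (0.076/0.306) × 6.9 = 1.7137
  x=5: (0.029/0.306) × 2.0 = 0.1895
Sum = 11.7000 + 2.8059 + 1.7137 + 0.1895 = 16.4092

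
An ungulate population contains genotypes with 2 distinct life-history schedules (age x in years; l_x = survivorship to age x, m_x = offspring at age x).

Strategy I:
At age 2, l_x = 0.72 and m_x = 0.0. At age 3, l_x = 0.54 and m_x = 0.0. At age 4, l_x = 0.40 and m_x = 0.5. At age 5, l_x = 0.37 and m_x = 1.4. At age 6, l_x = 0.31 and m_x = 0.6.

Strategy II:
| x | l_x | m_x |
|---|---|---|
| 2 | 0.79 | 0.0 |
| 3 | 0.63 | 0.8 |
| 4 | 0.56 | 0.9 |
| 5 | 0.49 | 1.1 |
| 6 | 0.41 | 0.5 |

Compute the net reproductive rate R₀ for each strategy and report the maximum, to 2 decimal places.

1.75

Strategy I: R₀ = 0.72×0.0 + 0.54×0.0 + 0.40×0.5 + 0.37×1.4 + 0.31×0.6 = 0.9040
Strategy II: R₀ = 0.79×0.0 + 0.63×0.8 + 0.56×0.9 + 0.49×1.1 + 0.41×0.5 = 1.7520
Highest R₀: strategy II with 1.7520.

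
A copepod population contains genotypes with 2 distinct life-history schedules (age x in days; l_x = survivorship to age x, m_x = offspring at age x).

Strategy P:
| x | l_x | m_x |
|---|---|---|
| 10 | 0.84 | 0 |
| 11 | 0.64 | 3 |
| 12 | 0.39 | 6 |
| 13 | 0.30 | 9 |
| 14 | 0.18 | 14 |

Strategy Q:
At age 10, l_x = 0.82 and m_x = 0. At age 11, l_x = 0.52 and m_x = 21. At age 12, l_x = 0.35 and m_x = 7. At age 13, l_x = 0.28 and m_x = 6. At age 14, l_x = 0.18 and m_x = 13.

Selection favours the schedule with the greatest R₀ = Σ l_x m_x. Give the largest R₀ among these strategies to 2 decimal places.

17.39

Strategy P: R₀ = 0.84×0 + 0.64×3 + 0.39×6 + 0.30×9 + 0.18×14 = 9.4800
Strategy Q: R₀ = 0.82×0 + 0.52×21 + 0.35×7 + 0.28×6 + 0.18×13 = 17.3900
Highest R₀: strategy Q with 17.3900.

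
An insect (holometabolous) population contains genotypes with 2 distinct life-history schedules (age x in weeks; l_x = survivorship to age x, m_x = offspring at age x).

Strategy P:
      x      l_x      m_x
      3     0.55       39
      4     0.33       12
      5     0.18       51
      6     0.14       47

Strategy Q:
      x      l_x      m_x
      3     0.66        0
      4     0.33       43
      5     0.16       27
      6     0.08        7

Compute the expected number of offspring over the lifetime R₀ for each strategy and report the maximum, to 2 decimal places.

Strategy P: R₀ = 0.55×39 + 0.33×12 + 0.18×51 + 0.14×47 = 41.1700
Strategy Q: R₀ = 0.66×0 + 0.33×43 + 0.16×27 + 0.08×7 = 19.0700
Highest R₀: strategy P with 41.1700.

41.17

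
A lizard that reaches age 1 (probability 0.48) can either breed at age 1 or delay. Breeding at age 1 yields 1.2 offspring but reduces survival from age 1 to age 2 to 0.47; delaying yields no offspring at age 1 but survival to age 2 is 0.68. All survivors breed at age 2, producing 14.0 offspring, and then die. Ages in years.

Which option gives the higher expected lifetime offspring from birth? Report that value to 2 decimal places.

4.57

breed at age 1: R₀ = 0.48 × (1.2 + 0.47 × 14.0) = 0.48 × 7.7800 = 3.7344
delay to age 2: R₀ = 0.48 × (0.68 × 14.0) = 0.48 × 9.5200 = 4.5696
Higher: delay to age 2 (4.5696).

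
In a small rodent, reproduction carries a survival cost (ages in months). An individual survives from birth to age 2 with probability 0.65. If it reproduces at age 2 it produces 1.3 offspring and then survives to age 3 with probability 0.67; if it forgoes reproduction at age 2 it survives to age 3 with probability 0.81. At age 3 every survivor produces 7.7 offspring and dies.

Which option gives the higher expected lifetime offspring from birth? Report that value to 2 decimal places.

4.20

breed at age 2: R₀ = 0.65 × (1.3 + 0.67 × 7.7) = 0.65 × 6.4590 = 4.1984
delay to age 3: R₀ = 0.65 × (0.81 × 7.7) = 0.65 × 6.2370 = 4.0541
Higher: breed at age 2 (4.1984).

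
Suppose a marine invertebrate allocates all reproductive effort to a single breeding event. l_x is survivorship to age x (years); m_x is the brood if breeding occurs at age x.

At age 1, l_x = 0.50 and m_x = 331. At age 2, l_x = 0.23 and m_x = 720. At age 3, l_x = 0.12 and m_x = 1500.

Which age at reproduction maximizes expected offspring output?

Expected offspring if breeding at age x = l_x × m_x:
  age 1: 0.50 × 331 = 165.500
  age 2: 0.23 × 720 = 165.600
  age 3: 0.12 × 1500 = 180.000
Maximum at age 3 (180.000).

3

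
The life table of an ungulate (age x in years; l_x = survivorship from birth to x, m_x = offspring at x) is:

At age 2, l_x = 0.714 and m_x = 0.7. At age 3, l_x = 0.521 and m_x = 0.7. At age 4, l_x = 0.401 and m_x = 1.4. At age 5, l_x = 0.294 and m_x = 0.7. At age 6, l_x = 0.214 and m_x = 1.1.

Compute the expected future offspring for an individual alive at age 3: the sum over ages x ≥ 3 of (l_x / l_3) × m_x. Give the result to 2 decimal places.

2.62

l_3 = 0.521. Conditional survival from age 3 to x is l_x / l_3.
  x=3: (0.521/0.521) × 0.7 = 0.7000
  x=4: (0.401/0.521) × 1.4 = 1.0775
  x=5: (0.294/0.521) × 0.7 = 0.3950
  x=6: (0.214/0.521) × 1.1 = 0.4518
Sum = 0.7000 + 1.0775 + 0.3950 + 0.4518 = 2.6244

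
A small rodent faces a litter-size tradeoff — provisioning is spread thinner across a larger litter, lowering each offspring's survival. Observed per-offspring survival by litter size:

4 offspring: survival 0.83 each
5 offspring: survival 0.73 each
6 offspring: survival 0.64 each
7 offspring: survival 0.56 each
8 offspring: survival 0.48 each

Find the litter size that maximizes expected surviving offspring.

Expected surviving offspring = c × s(c):
  c=4: 4 × 0.83 = 3.320
  c=5: 5 × 0.73 = 3.650
  c=6: 6 × 0.64 = 3.840
  c=7: 7 × 0.56 = 3.920
  c=8: 8 × 0.48 = 3.840
Maximum at c = 7 (3.920 surviving offspring).

7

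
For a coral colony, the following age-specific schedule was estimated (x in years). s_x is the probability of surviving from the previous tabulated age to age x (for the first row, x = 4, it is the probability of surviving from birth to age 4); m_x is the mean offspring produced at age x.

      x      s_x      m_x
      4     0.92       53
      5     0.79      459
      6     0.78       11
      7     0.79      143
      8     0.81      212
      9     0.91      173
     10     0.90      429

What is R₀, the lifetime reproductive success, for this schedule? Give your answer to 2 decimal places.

Survivorship from birth: l_x = s_4·s_5·…·s_x.
  l_4 = 0.92000
  l_5 = 0.72680
  l_6 = 0.56690
  l_7 = 0.44785
  l_8 = 0.36276
  l_9 = 0.33011
  l_10 = 0.29710
R₀ = Σ l_x m_x:
  age 4: 0.92000 × 53 = 48.7600
  age 5: 0.72680 × 459 = 333.6012
  age 6: 0.56690 × 11 = 6.2359
  age 7: 0.44785 × 143 = 64.0426
  age 8: 0.36276 × 212 = 76.9051
  age 9: 0.33011 × 173 = 57.1090
  age 10: 0.29710 × 429 = 127.4559
R₀ = 48.7600 + 333.6012 + 6.2359 + 64.0426 + 76.9051 + 57.1090 + 127.4559 = 714.1097

714.11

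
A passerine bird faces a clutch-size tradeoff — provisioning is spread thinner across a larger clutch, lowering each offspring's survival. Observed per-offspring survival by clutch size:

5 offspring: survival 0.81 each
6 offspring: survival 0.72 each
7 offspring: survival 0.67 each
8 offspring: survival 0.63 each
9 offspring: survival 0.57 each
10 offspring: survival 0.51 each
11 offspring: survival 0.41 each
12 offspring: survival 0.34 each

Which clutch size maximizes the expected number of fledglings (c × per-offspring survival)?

9

Expected fledglings = c × s(c):
  c=5: 5 × 0.81 = 4.050
  c=6: 6 × 0.72 = 4.320
  c=7: 7 × 0.67 = 4.690
  c=8: 8 × 0.63 = 5.040
  c=9: 9 × 0.57 = 5.130
  c=10: 10 × 0.51 = 5.100
  c=11: 11 × 0.41 = 4.510
  c=12: 12 × 0.34 = 4.080
Maximum at c = 9 (5.130 fledglings).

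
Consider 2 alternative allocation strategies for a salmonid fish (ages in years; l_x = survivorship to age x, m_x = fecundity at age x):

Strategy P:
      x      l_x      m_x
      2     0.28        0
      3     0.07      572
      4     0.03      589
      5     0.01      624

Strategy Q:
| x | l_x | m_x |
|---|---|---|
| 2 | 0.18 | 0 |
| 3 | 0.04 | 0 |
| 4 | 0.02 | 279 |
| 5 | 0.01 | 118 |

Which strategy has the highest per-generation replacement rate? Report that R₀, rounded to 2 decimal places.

63.95

Strategy P: R₀ = 0.28×0 + 0.07×572 + 0.03×589 + 0.01×624 = 63.9500
Strategy Q: R₀ = 0.18×0 + 0.04×0 + 0.02×279 + 0.01×118 = 6.7600
Highest R₀: strategy P with 63.9500.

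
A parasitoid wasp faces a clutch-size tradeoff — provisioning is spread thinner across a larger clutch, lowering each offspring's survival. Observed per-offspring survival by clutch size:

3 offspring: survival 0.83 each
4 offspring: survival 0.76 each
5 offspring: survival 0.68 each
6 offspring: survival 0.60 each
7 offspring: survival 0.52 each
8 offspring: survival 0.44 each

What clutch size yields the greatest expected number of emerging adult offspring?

Expected emerging adult offspring = c × s(c):
  c=3: 3 × 0.83 = 2.490
  c=4: 4 × 0.76 = 3.040
  c=5: 5 × 0.68 = 3.400
  c=6: 6 × 0.60 = 3.600
  c=7: 7 × 0.52 = 3.640
  c=8: 8 × 0.44 = 3.520
Maximum at c = 7 (3.640 emerging adult offspring).

7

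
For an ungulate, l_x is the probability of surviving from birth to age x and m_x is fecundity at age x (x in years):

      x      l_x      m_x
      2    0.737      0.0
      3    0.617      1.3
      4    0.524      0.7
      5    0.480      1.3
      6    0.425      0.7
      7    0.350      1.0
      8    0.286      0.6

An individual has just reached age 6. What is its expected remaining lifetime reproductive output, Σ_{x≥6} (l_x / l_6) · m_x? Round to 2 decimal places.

l_6 = 0.425. Conditional survival from age 6 to x is l_x / l_6.
  x=6: (0.425/0.425) × 0.7 = 0.7000
  x=7: (0.350/0.425) × 1.0 = 0.8235
  x=8: (0.286/0.425) × 0.6 = 0.4038
Sum = 0.7000 + 0.8235 + 0.4038 = 1.9273

1.93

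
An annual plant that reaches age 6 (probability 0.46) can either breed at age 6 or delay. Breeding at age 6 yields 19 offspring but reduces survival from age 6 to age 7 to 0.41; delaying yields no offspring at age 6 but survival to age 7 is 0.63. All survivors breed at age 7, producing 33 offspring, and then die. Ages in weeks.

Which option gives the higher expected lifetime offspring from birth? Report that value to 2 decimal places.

breed at age 6: R₀ = 0.46 × (19 + 0.41 × 33) = 0.46 × 32.5300 = 14.9638
delay to age 7: R₀ = 0.46 × (0.63 × 33) = 0.46 × 20.7900 = 9.5634
Higher: breed at age 6 (14.9638).

14.96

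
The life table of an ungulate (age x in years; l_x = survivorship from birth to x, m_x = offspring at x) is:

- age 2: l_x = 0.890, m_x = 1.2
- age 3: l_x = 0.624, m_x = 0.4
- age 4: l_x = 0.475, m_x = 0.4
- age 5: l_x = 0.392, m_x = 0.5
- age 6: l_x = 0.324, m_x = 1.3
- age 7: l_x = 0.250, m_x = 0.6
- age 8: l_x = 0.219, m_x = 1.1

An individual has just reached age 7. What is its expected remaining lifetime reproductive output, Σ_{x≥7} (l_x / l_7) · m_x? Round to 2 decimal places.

l_7 = 0.250. Conditional survival from age 7 to x is l_x / l_7.
  x=7: (0.250/0.250) × 0.6 = 0.6000
  x=8: (0.219/0.250) × 1.1 = 0.9636
Sum = 0.6000 + 0.9636 = 1.5636

1.56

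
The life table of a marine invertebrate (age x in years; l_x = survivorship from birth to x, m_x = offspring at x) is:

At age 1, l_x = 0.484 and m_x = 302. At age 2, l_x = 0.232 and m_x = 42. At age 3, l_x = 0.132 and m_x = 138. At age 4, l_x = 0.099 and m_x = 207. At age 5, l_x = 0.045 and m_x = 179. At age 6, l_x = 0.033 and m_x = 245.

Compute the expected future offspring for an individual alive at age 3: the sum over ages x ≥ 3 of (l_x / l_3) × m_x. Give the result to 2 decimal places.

415.52

l_3 = 0.132. Conditional survival from age 3 to x is l_x / l_3.
  x=3: (0.132/0.132) × 138 = 138.0000
  x=4: (0.099/0.132) × 207 = 155.2500
  x=5: (0.045/0.132) × 179 = 61.0227
  x=6: (0.033/0.132) × 245 = 61.2500
Sum = 138.0000 + 155.2500 + 61.0227 + 61.2500 = 415.5227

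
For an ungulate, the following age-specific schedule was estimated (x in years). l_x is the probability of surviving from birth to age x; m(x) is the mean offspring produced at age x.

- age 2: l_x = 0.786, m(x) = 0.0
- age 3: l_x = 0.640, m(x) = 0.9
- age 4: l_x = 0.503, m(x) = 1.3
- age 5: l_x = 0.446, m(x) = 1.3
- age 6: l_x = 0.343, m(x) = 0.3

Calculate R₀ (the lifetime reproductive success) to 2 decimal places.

R₀ = Σ l_x m(x):
  age 2: 0.786 × 0.0 = 0.0000
  age 3: 0.640 × 0.9 = 0.5760
  age 4: 0.503 × 1.3 = 0.6539
  age 5: 0.446 × 1.3 = 0.5798
  age 6: 0.343 × 0.3 = 0.1029
R₀ = 0.0000 + 0.5760 + 0.6539 + 0.5798 + 0.1029 = 1.9126

1.91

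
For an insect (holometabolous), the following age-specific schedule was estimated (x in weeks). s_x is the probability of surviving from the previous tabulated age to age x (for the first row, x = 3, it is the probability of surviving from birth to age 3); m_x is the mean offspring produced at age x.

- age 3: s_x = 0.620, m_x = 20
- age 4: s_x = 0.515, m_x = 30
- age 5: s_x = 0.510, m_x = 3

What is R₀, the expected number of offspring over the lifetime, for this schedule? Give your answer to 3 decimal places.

22.468

Survivorship from birth: l_x = s_3·s_4·…·s_x.
  l_3 = 0.62000
  l_4 = 0.31930
  l_5 = 0.16284
R₀ = Σ l_x m_x:
  age 3: 0.62000 × 20 = 12.4000
  age 4: 0.31930 × 30 = 9.5790
  age 5: 0.16284 × 3 = 0.4885
R₀ = 12.4000 + 9.5790 + 0.4885 = 22.4675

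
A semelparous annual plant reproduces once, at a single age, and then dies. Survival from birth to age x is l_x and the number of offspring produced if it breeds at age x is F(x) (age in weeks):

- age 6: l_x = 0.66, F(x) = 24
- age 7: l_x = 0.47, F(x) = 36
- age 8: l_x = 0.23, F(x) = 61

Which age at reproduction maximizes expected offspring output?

Expected offspring if breeding at age x = l_x × F(x):
  age 6: 0.66 × 24 = 15.840
  age 7: 0.47 × 36 = 16.920
  age 8: 0.23 × 61 = 14.030
Maximum at age 7 (16.920).

7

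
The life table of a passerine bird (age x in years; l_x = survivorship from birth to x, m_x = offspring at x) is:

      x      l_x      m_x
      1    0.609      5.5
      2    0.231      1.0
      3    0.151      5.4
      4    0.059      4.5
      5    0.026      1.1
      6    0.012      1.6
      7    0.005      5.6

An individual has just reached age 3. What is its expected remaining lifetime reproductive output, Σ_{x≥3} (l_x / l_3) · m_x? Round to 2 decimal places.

l_3 = 0.151. Conditional survival from age 3 to x is l_x / l_3.
  x=3: (0.151/0.151) × 5.4 = 5.4000
  x=4: (0.059/0.151) × 4.5 = 1.7583
  x=5: (0.026/0.151) × 1.1 = 0.1894
  x=6: (0.012/0.151) × 1.6 = 0.1272
  x=7: (0.005/0.151) × 5.6 = 0.1854
Sum = 5.4000 + 1.7583 + 0.1894 + 0.1272 + 0.1854 = 7.6603

7.66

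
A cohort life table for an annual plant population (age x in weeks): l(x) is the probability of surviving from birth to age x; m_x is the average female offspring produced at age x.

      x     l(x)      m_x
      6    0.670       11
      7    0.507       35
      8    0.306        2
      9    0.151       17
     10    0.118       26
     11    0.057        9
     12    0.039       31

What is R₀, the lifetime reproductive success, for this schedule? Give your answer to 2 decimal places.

33.08

R₀ = Σ l(x) m_x:
  age 6: 0.670 × 11 = 7.3700
  age 7: 0.507 × 35 = 17.7450
  age 8: 0.306 × 2 = 0.6120
  age 9: 0.151 × 17 = 2.5670
  age 10: 0.118 × 26 = 3.0680
  age 11: 0.057 × 9 = 0.5130
  age 12: 0.039 × 31 = 1.2090
R₀ = 7.3700 + 17.7450 + 0.6120 + 2.5670 + 3.0680 + 0.5130 + 1.2090 = 33.0840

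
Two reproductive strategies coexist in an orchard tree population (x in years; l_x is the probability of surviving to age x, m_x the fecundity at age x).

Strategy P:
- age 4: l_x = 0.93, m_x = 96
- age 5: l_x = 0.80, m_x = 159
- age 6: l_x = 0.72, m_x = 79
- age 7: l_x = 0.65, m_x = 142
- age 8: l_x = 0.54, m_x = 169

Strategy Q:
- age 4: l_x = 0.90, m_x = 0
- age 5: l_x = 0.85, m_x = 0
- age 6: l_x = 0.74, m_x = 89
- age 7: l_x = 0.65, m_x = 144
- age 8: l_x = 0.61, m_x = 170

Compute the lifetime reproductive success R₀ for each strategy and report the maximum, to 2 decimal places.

Strategy P: R₀ = 0.93×96 + 0.80×159 + 0.72×79 + 0.65×142 + 0.54×169 = 456.9200
Strategy Q: R₀ = 0.90×0 + 0.85×0 + 0.74×89 + 0.65×144 + 0.61×170 = 263.1600
Highest R₀: strategy P with 456.9200.

456.92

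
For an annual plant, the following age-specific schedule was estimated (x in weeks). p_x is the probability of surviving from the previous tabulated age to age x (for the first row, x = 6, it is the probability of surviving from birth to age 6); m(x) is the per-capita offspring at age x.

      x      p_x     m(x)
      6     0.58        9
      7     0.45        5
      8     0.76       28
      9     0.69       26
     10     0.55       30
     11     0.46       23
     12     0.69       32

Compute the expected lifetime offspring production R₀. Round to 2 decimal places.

Survivorship from birth: l_x = p_6·p_7·…·p_x.
  l_6 = 0.58000
  l_7 = 0.26100
  l_8 = 0.19836
  l_9 = 0.13687
  l_10 = 0.07528
  l_11 = 0.03463
  l_12 = 0.02389
R₀ = Σ l_x m(x):
  age 6: 0.58000 × 9 = 5.2200
  age 7: 0.26100 × 5 = 1.3050
  age 8: 0.19836 × 28 = 5.5541
  age 9: 0.13687 × 26 = 3.5586
  age 10: 0.07528 × 30 = 2.2584
  age 11: 0.03463 × 23 = 0.7965
  age 12: 0.02389 × 32 = 0.7645
R₀ = 5.2200 + 1.3050 + 5.5541 + 3.5586 + 2.2584 + 0.7965 + 0.7645 = 19.4571

19.46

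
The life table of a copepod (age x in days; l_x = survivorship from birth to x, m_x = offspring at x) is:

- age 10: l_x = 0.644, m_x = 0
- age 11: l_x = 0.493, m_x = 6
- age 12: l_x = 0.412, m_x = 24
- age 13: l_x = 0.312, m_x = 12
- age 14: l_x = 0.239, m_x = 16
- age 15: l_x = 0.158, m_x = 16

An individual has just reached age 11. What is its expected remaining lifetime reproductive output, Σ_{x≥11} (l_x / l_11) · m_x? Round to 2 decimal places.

l_11 = 0.493. Conditional survival from age 11 to x is l_x / l_11.
  x=11: (0.493/0.493) × 6 = 6.0000
  x=12: (0.412/0.493) × 24 = 20.0568
  x=13: (0.312/0.493) × 12 = 7.5943
  x=14: (0.239/0.493) × 16 = 7.7566
  x=15: (0.158/0.493) × 16 = 5.1278
Sum = 6.0000 + 20.0568 + 7.5943 + 7.7566 + 5.1278 = 46.5355

46.54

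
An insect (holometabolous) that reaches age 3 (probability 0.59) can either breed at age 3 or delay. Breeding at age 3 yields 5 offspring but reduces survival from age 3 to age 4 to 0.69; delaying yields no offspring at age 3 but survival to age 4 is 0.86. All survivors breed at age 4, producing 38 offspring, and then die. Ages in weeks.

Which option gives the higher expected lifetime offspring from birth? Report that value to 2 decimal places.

19.28

breed at age 3: R₀ = 0.59 × (5 + 0.69 × 38) = 0.59 × 31.2200 = 18.4198
delay to age 4: R₀ = 0.59 × (0.86 × 38) = 0.59 × 32.6800 = 19.2812
Higher: delay to age 4 (19.2812).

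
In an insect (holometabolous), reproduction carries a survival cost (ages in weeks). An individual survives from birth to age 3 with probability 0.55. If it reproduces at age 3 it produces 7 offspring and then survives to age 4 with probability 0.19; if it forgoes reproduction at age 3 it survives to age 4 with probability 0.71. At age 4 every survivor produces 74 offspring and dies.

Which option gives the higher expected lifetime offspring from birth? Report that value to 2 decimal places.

breed at age 3: R₀ = 0.55 × (7 + 0.19 × 74) = 0.55 × 21.0600 = 11.5830
delay to age 4: R₀ = 0.55 × (0.71 × 74) = 0.55 × 52.5400 = 28.8970
Higher: delay to age 4 (28.8970).

28.90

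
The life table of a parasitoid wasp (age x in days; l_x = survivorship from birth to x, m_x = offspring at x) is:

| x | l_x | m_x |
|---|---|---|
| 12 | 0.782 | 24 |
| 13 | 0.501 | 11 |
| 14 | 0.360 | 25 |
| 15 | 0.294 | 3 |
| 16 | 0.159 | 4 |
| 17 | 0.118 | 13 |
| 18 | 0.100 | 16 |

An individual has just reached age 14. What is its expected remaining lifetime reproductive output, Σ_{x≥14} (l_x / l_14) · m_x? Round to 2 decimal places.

37.92

l_14 = 0.360. Conditional survival from age 14 to x is l_x / l_14.
  x=14: (0.360/0.360) × 25 = 25.0000
  x=15: (0.294/0.360) × 3 = 2.4500
  x=16: (0.159/0.360) × 4 = 1.7667
  x=17: (0.118/0.360) × 13 = 4.2611
  x=18: (0.100/0.360) × 16 = 4.4444
Sum = 25.0000 + 2.4500 + 1.7667 + 4.2611 + 4.4444 = 37.9222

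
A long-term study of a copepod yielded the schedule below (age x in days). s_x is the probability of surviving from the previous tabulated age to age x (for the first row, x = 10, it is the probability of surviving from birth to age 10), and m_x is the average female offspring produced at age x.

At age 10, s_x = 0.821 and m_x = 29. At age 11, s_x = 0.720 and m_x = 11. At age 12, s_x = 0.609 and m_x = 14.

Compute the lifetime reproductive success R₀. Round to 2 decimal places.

35.35

Survivorship from birth: l_x = s_10·s_11·…·s_x.
  l_10 = 0.82100
  l_11 = 0.59112
  l_12 = 0.35999
R₀ = Σ l_x m_x:
  age 10: 0.82100 × 29 = 23.8090
  age 11: 0.59112 × 11 = 6.5023
  age 12: 0.35999 × 14 = 5.0399
R₀ = 23.8090 + 6.5023 + 5.0399 = 35.3512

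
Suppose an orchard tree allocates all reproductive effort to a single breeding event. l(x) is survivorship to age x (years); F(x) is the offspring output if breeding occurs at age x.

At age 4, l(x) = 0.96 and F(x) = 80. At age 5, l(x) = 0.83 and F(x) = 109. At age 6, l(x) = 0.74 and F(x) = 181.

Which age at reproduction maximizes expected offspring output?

Expected offspring if breeding at age x = l(x) × F(x):
  age 4: 0.96 × 80 = 76.800
  age 5: 0.83 × 109 = 90.470
  age 6: 0.74 × 181 = 133.940
Maximum at age 6 (133.940).

6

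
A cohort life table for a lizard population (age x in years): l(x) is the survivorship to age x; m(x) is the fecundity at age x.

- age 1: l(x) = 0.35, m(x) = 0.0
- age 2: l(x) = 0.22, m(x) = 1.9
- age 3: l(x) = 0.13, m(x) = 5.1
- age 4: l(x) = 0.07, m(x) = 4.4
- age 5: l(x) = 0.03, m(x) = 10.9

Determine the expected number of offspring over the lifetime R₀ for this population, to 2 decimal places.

R₀ = Σ l(x) m(x):
  age 1: 0.35 × 0.0 = 0.0000
  age 2: 0.22 × 1.9 = 0.4180
  age 3: 0.13 × 5.1 = 0.6630
  age 4: 0.07 × 4.4 = 0.3080
  age 5: 0.03 × 10.9 = 0.3270
R₀ = 0.0000 + 0.4180 + 0.6630 + 0.3080 + 0.3270 = 1.7160

1.72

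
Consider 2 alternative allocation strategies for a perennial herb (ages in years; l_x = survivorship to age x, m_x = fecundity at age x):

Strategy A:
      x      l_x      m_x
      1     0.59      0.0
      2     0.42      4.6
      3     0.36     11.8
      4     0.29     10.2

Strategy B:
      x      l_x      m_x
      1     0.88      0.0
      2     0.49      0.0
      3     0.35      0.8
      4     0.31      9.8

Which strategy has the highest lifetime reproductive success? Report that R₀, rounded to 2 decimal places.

Strategy A: R₀ = 0.59×0.0 + 0.42×4.6 + 0.36×11.8 + 0.29×10.2 = 9.1380
Strategy B: R₀ = 0.88×0.0 + 0.49×0.0 + 0.35×0.8 + 0.31×9.8 = 3.3180
Highest R₀: strategy A with 9.1380.

9.14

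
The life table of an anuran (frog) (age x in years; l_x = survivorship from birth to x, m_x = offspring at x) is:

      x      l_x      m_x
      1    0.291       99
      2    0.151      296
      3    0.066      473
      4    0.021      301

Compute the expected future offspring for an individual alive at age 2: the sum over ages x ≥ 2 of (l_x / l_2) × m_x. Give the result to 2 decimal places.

544.60

l_2 = 0.151. Conditional survival from age 2 to x is l_x / l_2.
  x=2: (0.151/0.151) × 296 = 296.0000
  x=3: (0.066/0.151) × 473 = 206.7417
  x=4: (0.021/0.151) × 301 = 41.8609
Sum = 296.0000 + 206.7417 + 41.8609 = 544.6026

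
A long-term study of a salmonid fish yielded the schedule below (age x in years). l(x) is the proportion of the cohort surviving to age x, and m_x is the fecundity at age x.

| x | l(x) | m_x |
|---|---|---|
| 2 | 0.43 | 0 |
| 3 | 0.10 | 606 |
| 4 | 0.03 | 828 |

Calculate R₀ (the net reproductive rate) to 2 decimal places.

R₀ = Σ l(x) m_x:
  age 2: 0.43 × 0 = 0.0000
  age 3: 0.10 × 606 = 60.6000
  age 4: 0.03 × 828 = 24.8400
R₀ = 0.0000 + 60.6000 + 24.8400 = 85.4400

85.44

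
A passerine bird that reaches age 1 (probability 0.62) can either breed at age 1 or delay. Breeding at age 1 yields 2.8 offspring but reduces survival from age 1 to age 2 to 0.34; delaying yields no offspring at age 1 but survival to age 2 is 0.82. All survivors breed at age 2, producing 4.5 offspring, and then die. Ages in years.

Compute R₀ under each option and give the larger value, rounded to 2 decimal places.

2.68

breed at age 1: R₀ = 0.62 × (2.8 + 0.34 × 4.5) = 0.62 × 4.3300 = 2.6846
delay to age 2: R₀ = 0.62 × (0.82 × 4.5) = 0.62 × 3.6900 = 2.2878
Higher: breed at age 1 (2.6846).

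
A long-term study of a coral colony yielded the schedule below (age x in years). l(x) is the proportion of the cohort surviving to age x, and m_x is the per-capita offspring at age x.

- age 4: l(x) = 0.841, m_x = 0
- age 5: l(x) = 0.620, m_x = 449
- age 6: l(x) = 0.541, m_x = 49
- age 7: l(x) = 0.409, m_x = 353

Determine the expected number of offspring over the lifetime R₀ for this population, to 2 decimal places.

R₀ = Σ l(x) m_x:
  age 4: 0.841 × 0 = 0.0000
  age 5: 0.620 × 449 = 278.3800
  age 6: 0.541 × 49 = 26.5090
  age 7: 0.409 × 353 = 144.3770
R₀ = 0.0000 + 278.3800 + 26.5090 + 144.3770 = 449.2660

449.27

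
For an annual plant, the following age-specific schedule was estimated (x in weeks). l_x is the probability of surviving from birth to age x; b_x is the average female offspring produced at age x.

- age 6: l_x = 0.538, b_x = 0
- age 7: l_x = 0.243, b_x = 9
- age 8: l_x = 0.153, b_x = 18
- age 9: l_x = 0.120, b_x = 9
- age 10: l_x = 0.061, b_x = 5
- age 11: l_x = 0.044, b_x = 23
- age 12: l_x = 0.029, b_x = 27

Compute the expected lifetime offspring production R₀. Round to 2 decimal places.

8.12

R₀ = Σ l_x b_x:
  age 6: 0.538 × 0 = 0.0000
  age 7: 0.243 × 9 = 2.1870
  age 8: 0.153 × 18 = 2.7540
  age 9: 0.120 × 9 = 1.0800
  age 10: 0.061 × 5 = 0.3050
  age 11: 0.044 × 23 = 1.0120
  age 12: 0.029 × 27 = 0.7830
R₀ = 0.0000 + 2.1870 + 2.7540 + 1.0800 + 0.3050 + 1.0120 + 0.7830 = 8.1210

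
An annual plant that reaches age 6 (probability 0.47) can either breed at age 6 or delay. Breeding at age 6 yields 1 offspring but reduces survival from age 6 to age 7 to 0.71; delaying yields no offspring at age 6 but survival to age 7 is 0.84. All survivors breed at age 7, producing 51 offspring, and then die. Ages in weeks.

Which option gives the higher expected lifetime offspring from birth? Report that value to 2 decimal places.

20.13

breed at age 6: R₀ = 0.47 × (1 + 0.71 × 51) = 0.47 × 37.2100 = 17.4887
delay to age 7: R₀ = 0.47 × (0.84 × 51) = 0.47 × 42.8400 = 20.1348
Higher: delay to age 7 (20.1348).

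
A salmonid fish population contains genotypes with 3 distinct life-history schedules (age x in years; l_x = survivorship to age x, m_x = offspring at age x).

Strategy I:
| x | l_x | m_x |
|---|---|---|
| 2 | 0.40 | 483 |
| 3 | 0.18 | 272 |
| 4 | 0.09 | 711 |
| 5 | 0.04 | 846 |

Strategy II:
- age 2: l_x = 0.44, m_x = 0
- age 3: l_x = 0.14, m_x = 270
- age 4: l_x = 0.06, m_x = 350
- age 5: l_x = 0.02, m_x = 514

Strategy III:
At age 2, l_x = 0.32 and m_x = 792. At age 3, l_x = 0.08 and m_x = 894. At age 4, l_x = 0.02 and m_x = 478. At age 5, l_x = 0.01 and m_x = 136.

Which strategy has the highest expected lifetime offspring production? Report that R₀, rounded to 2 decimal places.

339.99

Strategy I: R₀ = 0.40×483 + 0.18×272 + 0.09×711 + 0.04×846 = 339.9900
Strategy II: R₀ = 0.44×0 + 0.14×270 + 0.06×350 + 0.02×514 = 69.0800
Strategy III: R₀ = 0.32×792 + 0.08×894 + 0.02×478 + 0.01×136 = 335.8800
Highest R₀: strategy I with 339.9900.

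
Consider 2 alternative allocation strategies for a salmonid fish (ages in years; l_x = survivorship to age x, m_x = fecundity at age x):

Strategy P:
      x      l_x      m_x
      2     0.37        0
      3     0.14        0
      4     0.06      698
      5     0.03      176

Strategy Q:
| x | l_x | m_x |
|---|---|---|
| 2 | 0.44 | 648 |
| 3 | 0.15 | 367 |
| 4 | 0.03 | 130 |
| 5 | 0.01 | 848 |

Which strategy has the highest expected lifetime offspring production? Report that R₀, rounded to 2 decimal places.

352.55

Strategy P: R₀ = 0.37×0 + 0.14×0 + 0.06×698 + 0.03×176 = 47.1600
Strategy Q: R₀ = 0.44×648 + 0.15×367 + 0.03×130 + 0.01×848 = 352.5500
Highest R₀: strategy Q with 352.5500.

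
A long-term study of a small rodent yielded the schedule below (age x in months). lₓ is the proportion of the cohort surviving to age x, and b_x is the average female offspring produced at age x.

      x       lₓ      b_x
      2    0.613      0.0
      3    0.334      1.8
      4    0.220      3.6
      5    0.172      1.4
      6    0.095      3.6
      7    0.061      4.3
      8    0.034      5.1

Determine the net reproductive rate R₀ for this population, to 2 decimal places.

2.41

R₀ = Σ lₓ b_x:
  age 2: 0.613 × 0.0 = 0.0000
  age 3: 0.334 × 1.8 = 0.6012
  age 4: 0.220 × 3.6 = 0.7920
  age 5: 0.172 × 1.4 = 0.2408
  age 6: 0.095 × 3.6 = 0.3420
  age 7: 0.061 × 4.3 = 0.2623
  age 8: 0.034 × 5.1 = 0.1734
R₀ = 0.0000 + 0.6012 + 0.7920 + 0.2408 + 0.3420 + 0.2623 + 0.1734 = 2.4117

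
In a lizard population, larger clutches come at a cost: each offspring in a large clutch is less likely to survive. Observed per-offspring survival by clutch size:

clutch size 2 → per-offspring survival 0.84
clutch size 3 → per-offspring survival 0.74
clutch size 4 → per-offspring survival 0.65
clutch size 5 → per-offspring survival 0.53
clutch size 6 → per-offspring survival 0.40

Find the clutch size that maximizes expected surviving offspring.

5

Expected surviving offspring = c × s(c):
  c=2: 2 × 0.84 = 1.680
  c=3: 3 × 0.74 = 2.220
  c=4: 4 × 0.65 = 2.600
  c=5: 5 × 0.53 = 2.650
  c=6: 6 × 0.40 = 2.400
Maximum at c = 5 (2.650 surviving offspring).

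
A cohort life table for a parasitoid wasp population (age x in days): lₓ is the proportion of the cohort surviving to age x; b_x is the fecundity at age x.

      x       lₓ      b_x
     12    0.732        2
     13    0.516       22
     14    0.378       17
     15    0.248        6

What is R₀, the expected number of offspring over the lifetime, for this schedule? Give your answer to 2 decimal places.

20.73

R₀ = Σ lₓ b_x:
  age 12: 0.732 × 2 = 1.4640
  age 13: 0.516 × 22 = 11.3520
  age 14: 0.378 × 17 = 6.4260
  age 15: 0.248 × 6 = 1.4880
R₀ = 1.4640 + 11.3520 + 6.4260 + 1.4880 = 20.7300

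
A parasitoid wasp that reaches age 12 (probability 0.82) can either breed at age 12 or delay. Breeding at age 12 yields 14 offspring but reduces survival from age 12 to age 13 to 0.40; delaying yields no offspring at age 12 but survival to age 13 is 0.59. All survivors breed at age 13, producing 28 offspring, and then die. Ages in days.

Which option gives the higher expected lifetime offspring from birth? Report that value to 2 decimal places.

breed at age 12: R₀ = 0.82 × (14 + 0.40 × 28) = 0.82 × 25.2000 = 20.6640
delay to age 13: R₀ = 0.82 × (0.59 × 28) = 0.82 × 16.5200 = 13.5464
Higher: breed at age 12 (20.6640).

20.66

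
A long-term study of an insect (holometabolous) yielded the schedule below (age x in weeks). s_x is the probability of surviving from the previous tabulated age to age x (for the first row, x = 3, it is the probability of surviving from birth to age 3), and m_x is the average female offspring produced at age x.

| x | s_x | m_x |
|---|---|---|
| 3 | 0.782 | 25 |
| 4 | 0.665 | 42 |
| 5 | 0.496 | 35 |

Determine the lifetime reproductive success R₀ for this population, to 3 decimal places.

50.419

Survivorship from birth: l_x = s_3·s_4·…·s_x.
  l_3 = 0.78200
  l_4 = 0.52003
  l_5 = 0.25793
R₀ = Σ l_x m_x:
  age 3: 0.78200 × 25 = 19.5500
  age 4: 0.52003 × 42 = 21.8413
  age 5: 0.25793 × 35 = 9.0275
R₀ = 19.5500 + 21.8413 + 9.0275 = 50.4188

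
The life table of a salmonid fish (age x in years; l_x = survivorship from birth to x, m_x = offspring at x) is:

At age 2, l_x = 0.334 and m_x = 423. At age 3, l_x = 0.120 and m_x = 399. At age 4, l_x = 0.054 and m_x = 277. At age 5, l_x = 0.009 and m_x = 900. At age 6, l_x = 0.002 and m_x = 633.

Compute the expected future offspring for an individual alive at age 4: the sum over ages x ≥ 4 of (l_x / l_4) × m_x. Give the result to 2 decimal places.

450.44

l_4 = 0.054. Conditional survival from age 4 to x is l_x / l_4.
  x=4: (0.054/0.054) × 277 = 277.0000
  x=5: (0.009/0.054) × 900 = 150.0000
  x=6: (0.002/0.054) × 633 = 23.4444
Sum = 277.0000 + 150.0000 + 23.4444 = 450.4444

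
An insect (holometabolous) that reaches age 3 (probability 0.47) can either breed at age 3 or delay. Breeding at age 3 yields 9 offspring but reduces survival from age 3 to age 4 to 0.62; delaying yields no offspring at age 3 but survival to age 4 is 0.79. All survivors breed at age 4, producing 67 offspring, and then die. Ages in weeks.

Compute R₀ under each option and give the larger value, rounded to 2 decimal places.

breed at age 3: R₀ = 0.47 × (9 + 0.62 × 67) = 0.47 × 50.5400 = 23.7538
delay to age 4: R₀ = 0.47 × (0.79 × 67) = 0.47 × 52.9300 = 24.8771
Higher: delay to age 4 (24.8771).

24.88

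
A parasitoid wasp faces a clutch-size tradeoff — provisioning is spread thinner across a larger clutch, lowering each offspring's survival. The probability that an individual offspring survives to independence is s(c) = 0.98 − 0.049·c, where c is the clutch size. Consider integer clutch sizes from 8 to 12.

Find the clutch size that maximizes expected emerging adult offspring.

10

Expected emerging adult offspring = c × s(c):
  c=8: 8 × 0.588 = 4.704
  c=9: 9 × 0.539 = 4.851
  c=10: 10 × 0.490 = 4.900
  c=11: 11 × 0.441 = 4.851
  c=12: 12 × 0.392 = 4.704
Maximum at c = 10 (4.900 emerging adult offspring).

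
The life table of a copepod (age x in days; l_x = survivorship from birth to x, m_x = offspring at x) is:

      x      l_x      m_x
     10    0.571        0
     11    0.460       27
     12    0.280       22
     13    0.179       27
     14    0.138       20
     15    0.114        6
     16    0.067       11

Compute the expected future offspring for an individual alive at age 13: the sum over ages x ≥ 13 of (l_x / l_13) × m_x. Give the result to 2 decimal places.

50.36

l_13 = 0.179. Conditional survival from age 13 to x is l_x / l_13.
  x=13: (0.179/0.179) × 27 = 27.0000
  x=14: (0.138/0.179) × 20 = 15.4190
  x=15: (0.114/0.179) × 6 = 3.8212
  x=16: (0.067/0.179) × 11 = 4.1173
Sum = 27.0000 + 15.4190 + 3.8212 + 4.1173 = 50.3575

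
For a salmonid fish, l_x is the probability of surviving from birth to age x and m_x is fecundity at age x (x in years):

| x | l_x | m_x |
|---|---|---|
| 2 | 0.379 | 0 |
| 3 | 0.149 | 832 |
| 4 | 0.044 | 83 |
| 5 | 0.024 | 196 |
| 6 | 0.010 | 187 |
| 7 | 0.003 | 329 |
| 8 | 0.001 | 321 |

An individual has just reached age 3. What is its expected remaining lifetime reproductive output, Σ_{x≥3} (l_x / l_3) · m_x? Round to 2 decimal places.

909.41

l_3 = 0.149. Conditional survival from age 3 to x is l_x / l_3.
  x=3: (0.149/0.149) × 832 = 832.0000
  x=4: (0.044/0.149) × 83 = 24.5101
  x=5: (0.024/0.149) × 196 = 31.5705
  x=6: (0.010/0.149) × 187 = 12.5503
  x=7: (0.003/0.149) × 329 = 6.6242
  x=8: (0.001/0.149) × 321 = 2.1544
Sum = 832.0000 + 24.5101 + 31.5705 + 12.5503 + 6.6242 + 2.1544 = 909.4094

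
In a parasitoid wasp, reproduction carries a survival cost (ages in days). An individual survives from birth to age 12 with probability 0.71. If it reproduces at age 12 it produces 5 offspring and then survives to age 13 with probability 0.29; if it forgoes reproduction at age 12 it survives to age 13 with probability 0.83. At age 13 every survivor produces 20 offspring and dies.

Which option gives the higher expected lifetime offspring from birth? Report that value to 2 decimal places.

11.79

breed at age 12: R₀ = 0.71 × (5 + 0.29 × 20) = 0.71 × 10.8000 = 7.6680
delay to age 13: R₀ = 0.71 × (0.83 × 20) = 0.71 × 16.6000 = 11.7860
Higher: delay to age 13 (11.7860).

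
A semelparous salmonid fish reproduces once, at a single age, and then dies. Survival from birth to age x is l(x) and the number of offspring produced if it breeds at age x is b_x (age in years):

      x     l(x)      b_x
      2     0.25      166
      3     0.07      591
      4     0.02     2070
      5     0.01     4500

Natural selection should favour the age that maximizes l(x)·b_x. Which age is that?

Expected offspring if breeding at age x = l(x) × b_x:
  age 2: 0.25 × 166 = 41.500
  age 3: 0.07 × 591 = 41.370
  age 4: 0.02 × 2070 = 41.400
  age 5: 0.01 × 4500 = 45.000
Maximum at age 5 (45.000).

5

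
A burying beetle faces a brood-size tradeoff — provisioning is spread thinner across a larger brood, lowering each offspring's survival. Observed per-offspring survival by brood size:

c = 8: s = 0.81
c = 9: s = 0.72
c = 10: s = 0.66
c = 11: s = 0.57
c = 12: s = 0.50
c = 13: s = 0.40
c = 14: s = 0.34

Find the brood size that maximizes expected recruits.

Expected recruits = c × s(c):
  c=8: 8 × 0.81 = 6.480
  c=9: 9 × 0.72 = 6.480
  c=10: 10 × 0.66 = 6.600
  c=11: 11 × 0.57 = 6.270
  c=12: 12 × 0.50 = 6.000
  c=13: 13 × 0.40 = 5.200
  c=14: 14 × 0.34 = 4.760
Maximum at c = 10 (6.600 recruits).

10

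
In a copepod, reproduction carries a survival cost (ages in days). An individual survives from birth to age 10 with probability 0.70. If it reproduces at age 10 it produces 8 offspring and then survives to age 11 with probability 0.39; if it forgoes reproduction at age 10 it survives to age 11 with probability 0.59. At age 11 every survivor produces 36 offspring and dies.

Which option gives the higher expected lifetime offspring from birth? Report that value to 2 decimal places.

breed at age 10: R₀ = 0.70 × (8 + 0.39 × 36) = 0.70 × 22.0400 = 15.4280
delay to age 11: R₀ = 0.70 × (0.59 × 36) = 0.70 × 21.2400 = 14.8680
Higher: breed at age 10 (15.4280).

15.43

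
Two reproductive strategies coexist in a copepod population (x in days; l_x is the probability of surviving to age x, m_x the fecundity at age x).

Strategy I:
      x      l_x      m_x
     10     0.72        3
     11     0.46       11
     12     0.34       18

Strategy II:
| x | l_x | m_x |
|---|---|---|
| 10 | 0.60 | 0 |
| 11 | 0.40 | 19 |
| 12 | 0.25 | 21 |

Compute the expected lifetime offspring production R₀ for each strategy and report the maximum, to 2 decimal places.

13.34

Strategy I: R₀ = 0.72×3 + 0.46×11 + 0.34×18 = 13.3400
Strategy II: R₀ = 0.60×0 + 0.40×19 + 0.25×21 = 12.8500
Highest R₀: strategy I with 13.3400.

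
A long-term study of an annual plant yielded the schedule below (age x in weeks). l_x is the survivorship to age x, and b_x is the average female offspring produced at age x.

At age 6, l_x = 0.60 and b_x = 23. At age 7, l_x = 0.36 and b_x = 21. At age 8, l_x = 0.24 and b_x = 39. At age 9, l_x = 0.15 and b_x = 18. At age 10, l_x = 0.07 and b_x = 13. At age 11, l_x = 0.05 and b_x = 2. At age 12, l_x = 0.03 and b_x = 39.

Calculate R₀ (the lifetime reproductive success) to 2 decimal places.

R₀ = Σ l_x b_x:
  age 6: 0.60 × 23 = 13.8000
  age 7: 0.36 × 21 = 7.5600
  age 8: 0.24 × 39 = 9.3600
  age 9: 0.15 × 18 = 2.7000
  age 10: 0.07 × 13 = 0.9100
  age 11: 0.05 × 2 = 0.1000
  age 12: 0.03 × 39 = 1.1700
R₀ = 13.8000 + 7.5600 + 9.3600 + 2.7000 + 0.9100 + 0.1000 + 1.1700 = 35.6000

35.60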